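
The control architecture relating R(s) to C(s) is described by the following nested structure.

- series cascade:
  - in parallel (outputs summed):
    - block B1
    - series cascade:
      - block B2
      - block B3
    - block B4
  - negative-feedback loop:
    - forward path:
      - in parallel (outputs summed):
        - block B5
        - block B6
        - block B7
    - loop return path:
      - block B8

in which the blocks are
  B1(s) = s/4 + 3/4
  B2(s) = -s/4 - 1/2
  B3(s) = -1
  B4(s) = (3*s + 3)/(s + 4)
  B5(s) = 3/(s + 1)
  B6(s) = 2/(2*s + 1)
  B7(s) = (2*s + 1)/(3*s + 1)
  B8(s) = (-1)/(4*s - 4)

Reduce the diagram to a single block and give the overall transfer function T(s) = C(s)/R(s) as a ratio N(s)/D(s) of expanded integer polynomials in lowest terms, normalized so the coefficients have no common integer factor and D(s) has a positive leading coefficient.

1. reduce the series chain B2, B3 = s/4 + 1/2
2. combine B1, (B2*B3), B4 in parallel = (2*s^2 + 25*s + 32)/(4*s + 16)
3. reduce the parallel group B5, B6, B7 = (4*s^3 + 32*s^2 + 28*s + 6)/(6*s^3 + 11*s^2 + 6*s + 1)
4. feedback reduction of (B5+B6+B7), B8 = (8*s^4 + 56*s^3 - 8*s^2 - 44*s - 12)/(12*s^4 + 8*s^3 - 26*s^2 - 24*s - 5)
5. cascade (B1+(B2*B3)+B4), [(B5+B6+B7)/(1+(B5+B6+B7)*B8)], which is the overall transfer function T(s) = C(s)/R(s) in lowest terms

Final answer: (4*s^6 + 78*s^5 + 410*s^4 + 376*s^3 - 345*s^2 - 427*s - 96)/(12*s^5 + 56*s^4 + 6*s^3 - 128*s^2 - 101*s - 20)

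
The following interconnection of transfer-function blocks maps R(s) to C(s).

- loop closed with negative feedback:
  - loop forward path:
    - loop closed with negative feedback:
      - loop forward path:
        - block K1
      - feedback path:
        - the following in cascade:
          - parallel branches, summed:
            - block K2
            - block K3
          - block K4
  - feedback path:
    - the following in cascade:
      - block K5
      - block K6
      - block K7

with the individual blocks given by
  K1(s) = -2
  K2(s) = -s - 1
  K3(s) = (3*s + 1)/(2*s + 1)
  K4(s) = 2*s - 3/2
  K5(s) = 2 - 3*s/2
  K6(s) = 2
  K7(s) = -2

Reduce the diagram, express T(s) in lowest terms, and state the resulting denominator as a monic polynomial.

First reduce the diagram to T(s).

1. combine K2, K3 in parallel, giving (-2*s^2)/(2*s + 1)
2. combine (K2+K3), K4 in series, giving (-4*s^3 + 3*s^2)/(2*s + 1)
3. feedback reduction of K1, ((K2+K3)*K4), giving (-4*s - 2)/(8*s^3 - 6*s^2 + 2*s + 1)
4. cascade K5, K6, K7, giving 6*s - 8
5. collapse the loop ([K1/(1+K1*((K2+K3)*K4))] forward, (K5*K6*K7) return), giving (-4*s - 2)/(8*s^3 - 30*s^2 + 22*s + 17)
T(s) is the step-5 result (common factors already cancelled). Leading coefficient of the denominator: 8. Divide through by 8 for the monic polynomial.

Answer: s^3 - 15*s^2/4 + 11*s/4 + 17/8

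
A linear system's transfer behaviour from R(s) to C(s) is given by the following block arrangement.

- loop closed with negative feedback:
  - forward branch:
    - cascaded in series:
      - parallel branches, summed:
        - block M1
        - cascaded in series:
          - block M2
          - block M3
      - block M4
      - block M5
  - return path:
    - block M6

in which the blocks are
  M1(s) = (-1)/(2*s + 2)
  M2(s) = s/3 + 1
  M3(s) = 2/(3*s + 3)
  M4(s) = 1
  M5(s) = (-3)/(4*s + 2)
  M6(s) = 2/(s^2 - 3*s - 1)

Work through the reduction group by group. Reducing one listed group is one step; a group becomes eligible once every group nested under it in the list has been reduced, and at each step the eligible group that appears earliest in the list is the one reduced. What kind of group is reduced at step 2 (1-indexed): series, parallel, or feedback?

[1] combine M2, M3 in series
[2] add M1, (M2*M3) (parallel)
[3] reduce the series chain (M1+(M2*M3)), M4, M5
[4] apply the feedback formula to ((M1+(M2*M3))*M4*M5), M6
Step 2 collapses a parallel group.

Final answer: parallel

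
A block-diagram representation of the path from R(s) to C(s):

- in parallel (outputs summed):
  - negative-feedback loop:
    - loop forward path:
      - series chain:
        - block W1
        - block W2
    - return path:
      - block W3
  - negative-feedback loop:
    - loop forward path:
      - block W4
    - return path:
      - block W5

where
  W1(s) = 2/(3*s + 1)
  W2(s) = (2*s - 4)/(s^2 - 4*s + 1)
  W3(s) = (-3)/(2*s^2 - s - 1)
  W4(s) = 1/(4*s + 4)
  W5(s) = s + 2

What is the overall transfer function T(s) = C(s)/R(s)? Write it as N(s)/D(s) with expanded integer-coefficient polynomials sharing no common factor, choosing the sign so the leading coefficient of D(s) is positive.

Answer: (6*s^5 + 15*s^4 - 46*s^3 - 86*s^2 + 52*s + 71)/(30*s^6 - 89*s^5 - 120*s^4 + 106*s^3 + 24*s^2 + 43*s + 138)

Working:
1. series reduction of W1, W2 = (4*s - 8)/(3*s^3 - 11*s^2 - s + 1)
2. reduce the feedback loop with forward (W1*W2) and return W3 = (8*s^3 - 20*s^2 + 4*s + 8)/(6*s^5 - 25*s^4 + 6*s^3 + 14*s^2 - 12*s + 23)
3. collapse the loop (W4 forward, W5 return) = 1/(5*s + 6)
4. sum the parallel branches [(W1*W2)/(1+(W1*W2)*W3)], [W4/(1+W4*W5)], giving the overall T(s)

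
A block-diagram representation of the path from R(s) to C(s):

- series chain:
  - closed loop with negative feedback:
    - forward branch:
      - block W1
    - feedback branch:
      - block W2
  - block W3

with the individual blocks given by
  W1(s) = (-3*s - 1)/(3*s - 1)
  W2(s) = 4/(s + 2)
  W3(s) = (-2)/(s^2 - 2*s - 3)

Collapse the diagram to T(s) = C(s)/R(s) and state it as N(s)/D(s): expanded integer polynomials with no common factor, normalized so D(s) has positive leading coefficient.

Reducing step by step:

1. feedback reduction of W1, W2, giving (-3*s^2 - 7*s - 2)/(3*s^2 - 7*s - 6)
2. cascade [W1/(1+W1*W2)], W3: this yields T(s), and no further normalization is needed

Answer: (6*s^2 + 14*s + 4)/(3*s^4 - 13*s^3 - s^2 + 33*s + 18)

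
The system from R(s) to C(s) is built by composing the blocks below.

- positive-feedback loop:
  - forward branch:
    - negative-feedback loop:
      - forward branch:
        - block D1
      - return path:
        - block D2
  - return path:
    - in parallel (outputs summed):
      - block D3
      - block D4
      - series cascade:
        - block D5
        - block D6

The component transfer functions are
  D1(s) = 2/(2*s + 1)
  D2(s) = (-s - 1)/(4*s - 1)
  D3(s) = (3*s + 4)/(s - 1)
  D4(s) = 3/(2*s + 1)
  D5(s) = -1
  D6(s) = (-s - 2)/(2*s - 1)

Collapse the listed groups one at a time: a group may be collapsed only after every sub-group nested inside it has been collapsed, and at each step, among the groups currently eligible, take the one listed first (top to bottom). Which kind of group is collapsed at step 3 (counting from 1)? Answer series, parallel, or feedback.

Answer: parallel

Working:
(1) collapse the loop (D1 forward, D2 return)
(2) series reduction of D5, D6
(3) add D3, D4, (D5*D6) (parallel)
(4) collapse the loop ([D1/(1+D1*D2)] forward, (D3+D4+(D5*D6)) return)
The group at step 3 is a parallel group.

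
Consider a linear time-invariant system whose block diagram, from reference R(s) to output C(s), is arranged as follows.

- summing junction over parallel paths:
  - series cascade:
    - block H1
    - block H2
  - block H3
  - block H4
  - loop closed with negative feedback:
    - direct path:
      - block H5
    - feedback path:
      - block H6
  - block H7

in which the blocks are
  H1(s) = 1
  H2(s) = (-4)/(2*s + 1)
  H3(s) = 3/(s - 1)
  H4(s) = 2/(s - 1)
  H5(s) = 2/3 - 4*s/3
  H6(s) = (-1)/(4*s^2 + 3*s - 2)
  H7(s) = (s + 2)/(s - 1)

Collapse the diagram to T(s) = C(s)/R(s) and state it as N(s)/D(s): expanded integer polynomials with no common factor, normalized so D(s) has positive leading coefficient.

(1) cascade H1, H2 gives (-4)/(2*s + 1)
(2) feedback reduction of H5, H6 gives (-16*s^3 - 4*s^2 + 14*s - 4)/(12*s^2 + 13*s - 8)
(3) parallel reduction of (H1*H2), H3, H4, [H5/(1+H5*H6)], H7: this yields T(s), and no further normalization is needed

Answer: (-32*s^5 + 32*s^4 + 206*s^3 + 241*s^2 + 45*s - 84)/(24*s^4 + 14*s^3 - 41*s^2 - 5*s + 8)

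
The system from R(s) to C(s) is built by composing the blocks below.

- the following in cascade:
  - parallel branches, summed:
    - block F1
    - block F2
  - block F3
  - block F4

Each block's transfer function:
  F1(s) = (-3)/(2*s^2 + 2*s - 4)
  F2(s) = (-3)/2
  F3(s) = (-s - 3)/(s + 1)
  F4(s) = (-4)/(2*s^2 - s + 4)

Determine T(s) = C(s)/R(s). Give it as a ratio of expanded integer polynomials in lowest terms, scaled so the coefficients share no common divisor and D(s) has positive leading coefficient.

Step 1: reduce the parallel group F1, F2: (-3*s^2 - 3*s + 3)/(2*s^2 + 2*s - 4)
Step 2: cascade (F1+F2), F3, F4: this yields T(s), and no further normalization is needed

Therefore the answer is (-6*s^3 - 24*s^2 - 12*s + 18)/(2*s^5 + 3*s^4 + 5*s^2 - 2*s - 8).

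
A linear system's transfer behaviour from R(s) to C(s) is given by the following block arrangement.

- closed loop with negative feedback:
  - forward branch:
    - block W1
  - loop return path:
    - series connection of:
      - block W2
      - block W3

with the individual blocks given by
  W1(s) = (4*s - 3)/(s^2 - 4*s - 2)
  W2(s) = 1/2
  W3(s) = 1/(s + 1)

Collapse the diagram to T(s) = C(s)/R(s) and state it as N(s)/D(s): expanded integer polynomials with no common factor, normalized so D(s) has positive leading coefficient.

The answer is (8*s^2 + 2*s - 6)/(2*s^3 - 6*s^2 - 8*s - 7).

Reasoning:
(1) cascade W2, W3, giving 1/(2*s + 2)
(2) close the feedback loop around W1, (W2*W3); the result is T(s) itself (integer coefficients, no common factor, positive leading denominator coefficient)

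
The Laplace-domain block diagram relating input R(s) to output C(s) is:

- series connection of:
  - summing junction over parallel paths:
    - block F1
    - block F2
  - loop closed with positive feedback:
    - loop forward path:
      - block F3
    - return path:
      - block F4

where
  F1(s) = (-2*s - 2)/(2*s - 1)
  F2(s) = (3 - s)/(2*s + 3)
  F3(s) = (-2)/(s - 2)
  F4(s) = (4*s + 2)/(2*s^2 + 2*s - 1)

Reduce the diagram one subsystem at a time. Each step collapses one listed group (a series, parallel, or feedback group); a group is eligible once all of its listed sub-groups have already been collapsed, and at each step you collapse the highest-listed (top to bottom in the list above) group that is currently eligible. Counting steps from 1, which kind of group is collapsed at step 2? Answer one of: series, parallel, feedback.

The answer is feedback.

Reasoning:
Step 1. combine F1, F2 in parallel
Step 2. reduce the feedback loop with forward F3 and return F4
Step 3. series reduction of (F1+F2), [F3/(1-F3*F4)]
So the answer for step 2 is feedback.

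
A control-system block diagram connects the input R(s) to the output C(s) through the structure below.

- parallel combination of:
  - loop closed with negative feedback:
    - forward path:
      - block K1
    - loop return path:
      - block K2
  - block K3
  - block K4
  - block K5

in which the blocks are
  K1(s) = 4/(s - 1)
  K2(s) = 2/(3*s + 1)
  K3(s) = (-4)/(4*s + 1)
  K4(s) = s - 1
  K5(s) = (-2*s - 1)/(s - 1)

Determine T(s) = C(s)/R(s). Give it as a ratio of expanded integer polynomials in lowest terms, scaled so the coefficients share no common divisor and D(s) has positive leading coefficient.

Reducing step by step:

1. collapse the loop (K1 forward, K2 return) gives (12*s + 4)/(3*s^2 - 2*s + 7)
2. parallel reduction of [K1/(1+K1*K2)], K3, K4, K5, which is the overall transfer function T(s) = C(s)/R(s) in lowest terms

Answer: (12*s^5 - 53*s^4 + 82*s^3 - 97*s^2 - 88*s + 24)/(12*s^4 - 17*s^3 + 31*s^2 - 19*s - 7)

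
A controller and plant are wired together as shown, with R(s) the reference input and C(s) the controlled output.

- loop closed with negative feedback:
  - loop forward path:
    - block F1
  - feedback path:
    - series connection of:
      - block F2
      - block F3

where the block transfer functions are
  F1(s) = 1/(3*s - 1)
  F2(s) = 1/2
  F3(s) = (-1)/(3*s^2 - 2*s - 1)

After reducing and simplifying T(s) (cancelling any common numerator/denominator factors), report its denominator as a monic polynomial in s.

The answer is s^3 - s^2 - s/9 + 1/18.

Reasoning:
Step 1 - cascade F2, F3 = (-1)/(6*s^2 - 4*s - 2)
Step 2 - close the feedback loop around F1, (F2*F3) = (6*s^2 - 4*s - 2)/(18*s^3 - 18*s^2 - 2*s + 1)
T(s) is the step-2 result (common factors already cancelled). Leading coefficient of the denominator: 18. Divide through by 18 for the monic polynomial.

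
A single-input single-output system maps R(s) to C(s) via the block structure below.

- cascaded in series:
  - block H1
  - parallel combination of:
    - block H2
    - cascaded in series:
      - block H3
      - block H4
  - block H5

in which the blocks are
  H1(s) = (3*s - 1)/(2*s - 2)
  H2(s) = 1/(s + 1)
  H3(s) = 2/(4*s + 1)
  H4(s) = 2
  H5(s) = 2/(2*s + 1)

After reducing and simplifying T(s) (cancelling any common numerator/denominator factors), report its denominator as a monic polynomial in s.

1. series reduction of H3, H4: 4/(4*s + 1)
2. sum the parallel branches H2, (H3*H4): (8*s + 5)/(4*s^2 + 5*s + 1)
3. multiply H1, (H2+(H3*H4)), H5 (series): (24*s^2 + 7*s - 5)/(8*s^4 + 6*s^3 - 7*s^2 - 6*s - 1)
That last expression is T(s), already simplified. Scaling its denominator by 1/8 (the reciprocal of the leading coefficient) yields the monic denominator.

Answer: s^4 + 3*s^3/4 - 7*s^2/8 - 3*s/4 - 1/8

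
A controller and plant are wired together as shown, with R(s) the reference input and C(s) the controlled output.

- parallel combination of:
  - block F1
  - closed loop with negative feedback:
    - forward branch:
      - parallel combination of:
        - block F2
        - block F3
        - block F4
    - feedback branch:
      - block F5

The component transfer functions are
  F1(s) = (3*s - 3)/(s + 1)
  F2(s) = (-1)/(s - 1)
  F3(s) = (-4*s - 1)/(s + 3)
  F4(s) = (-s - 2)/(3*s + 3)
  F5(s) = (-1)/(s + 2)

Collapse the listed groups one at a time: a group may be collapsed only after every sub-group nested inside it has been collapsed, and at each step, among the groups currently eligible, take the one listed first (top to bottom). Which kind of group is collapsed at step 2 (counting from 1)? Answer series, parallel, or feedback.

1. sum the parallel branches F2, F3, F4
2. collapse the loop ((F2+F3+F4) forward, F5 return)
3. reduce the parallel group F1, [(F2+F3+F4)/(1+(F2+F3+F4)*F5)]
The group at step 2 is a feedback group.

Hence the answer: feedback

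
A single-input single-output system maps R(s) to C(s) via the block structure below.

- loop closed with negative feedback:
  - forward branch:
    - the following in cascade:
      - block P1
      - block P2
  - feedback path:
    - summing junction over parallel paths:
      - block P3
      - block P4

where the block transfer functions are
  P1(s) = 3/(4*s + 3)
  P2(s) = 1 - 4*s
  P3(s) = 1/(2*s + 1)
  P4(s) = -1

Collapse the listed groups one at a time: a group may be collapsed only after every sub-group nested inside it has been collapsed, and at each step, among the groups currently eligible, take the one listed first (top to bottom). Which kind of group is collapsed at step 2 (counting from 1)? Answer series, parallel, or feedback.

1. combine P1, P2 in series
2. combine P3, P4 in parallel
3. collapse the loop ((P1*P2) forward, (P3+P4) return)
So the answer for step 2 is parallel.

Therefore the answer is parallel.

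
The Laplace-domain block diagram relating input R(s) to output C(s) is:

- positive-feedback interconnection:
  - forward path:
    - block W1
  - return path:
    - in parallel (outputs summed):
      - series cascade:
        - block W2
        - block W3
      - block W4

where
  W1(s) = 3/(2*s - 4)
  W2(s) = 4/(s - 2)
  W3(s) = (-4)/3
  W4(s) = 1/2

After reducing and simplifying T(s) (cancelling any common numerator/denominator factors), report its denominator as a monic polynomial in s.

[1] cascade W2, W3 gives (-16)/(3*s - 6)
[2] parallel reduction of (W2*W3), W4 gives (3*s - 38)/(6*s - 12)
[3] apply the feedback formula to W1, ((W2*W3)+W4) gives (6*s - 12)/(4*s^2 - 19*s + 54)
The result of step 3 is T(s) in lowest terms. Its denominator has leading coefficient 4; dividing the denominator through by 4 makes it monic.

Answer: s^2 - 19*s/4 + 27/2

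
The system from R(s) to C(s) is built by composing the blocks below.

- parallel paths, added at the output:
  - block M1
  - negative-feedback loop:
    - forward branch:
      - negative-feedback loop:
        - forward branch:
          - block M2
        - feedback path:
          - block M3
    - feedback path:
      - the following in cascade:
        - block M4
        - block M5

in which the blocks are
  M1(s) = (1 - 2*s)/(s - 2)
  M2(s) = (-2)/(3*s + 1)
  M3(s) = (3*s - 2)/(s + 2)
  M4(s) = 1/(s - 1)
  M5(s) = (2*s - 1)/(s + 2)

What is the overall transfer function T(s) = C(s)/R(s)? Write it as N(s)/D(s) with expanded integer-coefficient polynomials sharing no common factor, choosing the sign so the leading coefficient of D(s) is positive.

Answer: (-6*s^4 + 5*s^3 - 2*s^2 + 17*s - 12)/(3*s^4 - 8*s^3 + 5*s^2 - 6*s + 8)

Working:
[1] close the feedback loop around M2, M3, giving (-2*s - 4)/(3*s^2 + s + 6)
[2] cascade M4, M5, giving (2*s - 1)/(s^2 + s - 2)
[3] close the feedback loop around [M2/(1+M2*M3)], (M4*M5), giving (-2*s^2 - 2*s + 4)/(3*s^3 - 2*s^2 + s - 4)
[4] combine M1, [[M2/(1+M2*M3)]/(1+[M2/(1+M2*M3)]*(M4*M5))] in parallel, which is the overall transfer function T(s) = C(s)/R(s) in lowest terms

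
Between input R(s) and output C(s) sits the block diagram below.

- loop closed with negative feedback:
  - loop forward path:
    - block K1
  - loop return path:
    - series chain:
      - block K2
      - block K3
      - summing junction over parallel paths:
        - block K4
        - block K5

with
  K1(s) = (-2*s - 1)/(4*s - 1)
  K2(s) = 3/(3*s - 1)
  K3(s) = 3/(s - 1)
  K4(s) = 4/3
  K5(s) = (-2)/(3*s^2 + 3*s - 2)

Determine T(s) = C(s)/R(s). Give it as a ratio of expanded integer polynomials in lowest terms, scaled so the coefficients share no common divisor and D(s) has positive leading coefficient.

1. reduce the parallel group K4, K5 = (12*s^2 + 12*s - 14)/(9*s^2 + 9*s - 6)
2. multiply K2, K3, (K4+K5) (series) = (36*s^2 + 36*s - 42)/(9*s^4 - 3*s^3 - 15*s^2 + 11*s - 2)
3. collapse the loop (K1 forward, (K2*K3*(K4+K5)) return); the result is T(s) itself (integer coefficients, no common factor, positive leading denominator coefficient)

Final answer: (-18*s^5 - 3*s^4 + 33*s^3 - 7*s^2 - 7*s + 2)/(36*s^5 - 21*s^4 - 129*s^3 - 49*s^2 + 29*s + 44)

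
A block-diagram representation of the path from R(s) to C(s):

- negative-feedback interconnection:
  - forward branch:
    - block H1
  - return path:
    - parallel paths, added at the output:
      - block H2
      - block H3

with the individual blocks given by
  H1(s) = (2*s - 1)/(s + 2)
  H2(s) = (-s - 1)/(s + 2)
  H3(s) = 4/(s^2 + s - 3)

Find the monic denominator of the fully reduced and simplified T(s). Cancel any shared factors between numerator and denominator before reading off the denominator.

First reduce the diagram to T(s).

1. combine H2, H3 in parallel = (-s^3 - 2*s^2 + 6*s + 11)/(s^3 + 3*s^2 - s - 6)
2. collapse the loop (H1 forward, (H2+H3) return) = (-2*s^4 - 5*s^3 + 5*s^2 + 11*s - 6)/(s^4 - 2*s^3 - 19*s^2 - 8*s + 23)
No further cancellation is possible in the step-2 result, so that is T(s). Its denominator is already monic.

Answer: s^4 - 2*s^3 - 19*s^2 - 8*s + 23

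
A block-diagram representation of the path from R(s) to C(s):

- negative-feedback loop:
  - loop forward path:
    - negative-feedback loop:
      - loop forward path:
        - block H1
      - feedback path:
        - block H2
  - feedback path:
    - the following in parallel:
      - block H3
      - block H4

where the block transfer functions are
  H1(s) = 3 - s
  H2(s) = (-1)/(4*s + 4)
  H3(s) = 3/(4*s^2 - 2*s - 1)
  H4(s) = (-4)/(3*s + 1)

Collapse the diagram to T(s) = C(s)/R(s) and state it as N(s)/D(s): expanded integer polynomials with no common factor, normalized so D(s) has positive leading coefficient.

The answer is (-48*s^5 + 104*s^4 + 148*s^3 - 60*s^2 - 68*s - 12)/(124*s^4 - 194*s^3 - 111*s^2 + 250*s + 83).

Reasoning:
[1] reduce the feedback loop with forward H1 and return H2; result (-4*s^2 + 8*s + 12)/(5*s + 1)
[2] sum the parallel branches H3, H4; result (-16*s^2 + 17*s + 7)/(12*s^3 - 2*s^2 - 5*s - 1)
[3] collapse the loop ([H1/(1+H1*H2)] forward, (H3+H4) return): this yields T(s), and no further normalization is needed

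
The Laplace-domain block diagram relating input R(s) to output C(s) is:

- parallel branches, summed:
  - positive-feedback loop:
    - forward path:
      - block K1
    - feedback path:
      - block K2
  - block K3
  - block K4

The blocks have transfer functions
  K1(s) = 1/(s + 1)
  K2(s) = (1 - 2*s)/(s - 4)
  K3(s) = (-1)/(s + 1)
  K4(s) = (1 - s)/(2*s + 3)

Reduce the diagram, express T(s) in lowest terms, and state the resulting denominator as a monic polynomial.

Answer: s^4 + 3*s^3/2 - 6*s^2 - 14*s - 15/2

Working:
Step 1. feedback reduction of K1, K2 gives (s - 4)/(s^2 - s - 5)
Step 2. add [K1/(1-K1*K2)], K3, K4 (parallel) gives (-s^4 + s^3 + 2*s^2 - 5*s - 2)/(2*s^4 + 3*s^3 - 12*s^2 - 28*s - 15)
The result of step 2 is T(s) in lowest terms. Its denominator has leading coefficient 2; dividing the denominator through by 2 makes it monic.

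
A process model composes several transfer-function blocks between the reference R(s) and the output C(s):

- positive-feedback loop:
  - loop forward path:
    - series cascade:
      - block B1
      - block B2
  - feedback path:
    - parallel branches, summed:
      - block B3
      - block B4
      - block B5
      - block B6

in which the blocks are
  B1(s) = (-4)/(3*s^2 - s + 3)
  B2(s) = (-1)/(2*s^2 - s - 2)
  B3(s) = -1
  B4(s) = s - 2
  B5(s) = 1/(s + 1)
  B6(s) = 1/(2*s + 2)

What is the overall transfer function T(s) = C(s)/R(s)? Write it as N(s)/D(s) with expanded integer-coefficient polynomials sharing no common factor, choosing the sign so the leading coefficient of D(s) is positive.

Answer: (4*s + 4)/(6*s^5 + s^4 - 4*s^3 - 4*s^2 + s)

Working:
[1] combine B1, B2 in series -> 4/(6*s^4 - 5*s^3 + s^2 - s - 6)
[2] reduce the parallel group B3, B4, B5, B6 -> (2*s^2 - 4*s - 3)/(2*s + 2)
[3] feedback reduction of (B1*B2), (B3+B4+B5+B6); the result is T(s) itself (integer coefficients, no common factor, positive leading denominator coefficient)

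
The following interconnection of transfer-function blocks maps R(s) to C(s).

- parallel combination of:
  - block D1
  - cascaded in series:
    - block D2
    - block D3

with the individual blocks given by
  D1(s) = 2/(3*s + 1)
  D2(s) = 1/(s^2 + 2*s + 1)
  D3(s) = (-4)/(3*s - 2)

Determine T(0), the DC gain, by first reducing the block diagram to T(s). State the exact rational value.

Step 1 - reduce the series chain D2, D3: (-4)/(3*s^3 + 4*s^2 - s - 2)
Step 2 - add D1, (D2*D3) (parallel): (6*s^3 + 8*s^2 - 14*s - 8)/(9*s^4 + 15*s^3 + s^2 - 7*s - 2)
Evaluating the step-2 result (the overall T(s)) at s = 0 gives T(0) = -8/(-2) = 4.

Answer: 4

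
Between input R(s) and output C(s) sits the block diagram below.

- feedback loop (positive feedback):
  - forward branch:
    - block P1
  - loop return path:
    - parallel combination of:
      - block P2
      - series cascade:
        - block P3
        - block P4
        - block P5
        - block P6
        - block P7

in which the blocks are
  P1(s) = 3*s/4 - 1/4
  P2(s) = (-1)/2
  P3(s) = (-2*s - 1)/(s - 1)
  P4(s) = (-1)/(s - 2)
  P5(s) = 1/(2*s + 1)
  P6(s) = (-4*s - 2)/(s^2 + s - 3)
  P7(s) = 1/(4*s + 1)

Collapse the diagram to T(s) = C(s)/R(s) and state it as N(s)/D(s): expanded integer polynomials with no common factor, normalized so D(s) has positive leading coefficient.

[1] series reduction of P3, P4, P5, P6, P7: (-4*s - 2)/(4*s^5 - 7*s^4 - 18*s^3 + 40*s^2 - 13*s - 6)
[2] combine P2, (P3*P4*P5*P6*P7) in parallel: (-4*s^5 + 7*s^4 + 18*s^3 - 40*s^2 + 5*s + 2)/(8*s^5 - 14*s^4 - 36*s^3 + 80*s^2 - 26*s - 12)
[3] close the feedback loop around P1, (P2+(P3*P4*P5*P6*P7)) - this is the overall T(s), already in the required normalized form

Answer: (24*s^6 - 50*s^5 - 94*s^4 + 276*s^3 - 158*s^2 - 10*s + 12)/(12*s^6 + 7*s^5 - 103*s^4 - 6*s^3 + 265*s^2 - 105*s - 46)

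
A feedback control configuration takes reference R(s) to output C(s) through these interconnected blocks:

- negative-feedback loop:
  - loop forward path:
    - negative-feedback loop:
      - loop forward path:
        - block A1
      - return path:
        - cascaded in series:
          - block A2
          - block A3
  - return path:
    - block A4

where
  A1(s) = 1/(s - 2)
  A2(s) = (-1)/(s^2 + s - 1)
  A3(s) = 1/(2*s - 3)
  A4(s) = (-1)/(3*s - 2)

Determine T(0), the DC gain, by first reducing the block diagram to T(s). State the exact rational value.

First reduce the diagram to T(s).

(1) series reduction of A2, A3 = (-1)/(2*s^3 - s^2 - 5*s + 3)
(2) apply the feedback formula to A1, (A2*A3) = (2*s^3 - s^2 - 5*s + 3)/(2*s^4 - 5*s^3 - 3*s^2 + 13*s - 7)
(3) feedback reduction of [A1/(1+A1*(A2*A3))], A4 = (6*s^4 - 7*s^3 - 13*s^2 + 19*s - 6)/(6*s^5 - 19*s^4 - s^3 + 46*s^2 - 42*s + 11)
The step-3 result is T(s). Setting s = 0: T(0) = -6/11.

Answer: -6/11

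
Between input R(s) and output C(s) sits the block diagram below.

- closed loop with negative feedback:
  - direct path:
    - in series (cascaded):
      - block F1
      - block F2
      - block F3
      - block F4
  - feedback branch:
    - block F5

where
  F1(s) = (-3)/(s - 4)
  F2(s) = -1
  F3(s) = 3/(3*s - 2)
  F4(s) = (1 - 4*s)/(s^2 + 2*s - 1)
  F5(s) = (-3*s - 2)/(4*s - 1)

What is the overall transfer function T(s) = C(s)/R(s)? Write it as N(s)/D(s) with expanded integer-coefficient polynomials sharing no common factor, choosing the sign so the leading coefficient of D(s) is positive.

The answer is (9 - 36*s)/(3*s^4 - 8*s^3 - 23*s^2 + 57*s + 10).

Reasoning:
1. series reduction of F1, F2, F3, F4 -> (9 - 36*s)/(3*s^4 - 8*s^3 - 23*s^2 + 30*s - 8)
2. apply the feedback formula to (F1*F2*F3*F4), F5 - this is the overall T(s), already in the required normalized form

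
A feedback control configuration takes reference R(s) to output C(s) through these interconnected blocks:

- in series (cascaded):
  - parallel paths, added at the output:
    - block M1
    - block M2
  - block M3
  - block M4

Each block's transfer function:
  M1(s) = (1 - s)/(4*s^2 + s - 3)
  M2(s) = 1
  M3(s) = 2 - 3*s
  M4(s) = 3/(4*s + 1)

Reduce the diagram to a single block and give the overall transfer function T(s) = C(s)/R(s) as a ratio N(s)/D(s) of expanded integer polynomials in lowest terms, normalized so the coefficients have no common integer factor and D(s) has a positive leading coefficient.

[1] reduce the parallel group M1, M2, giving (4*s^2 - 2)/(4*s^2 + s - 3)
[2] series reduction of (M1+M2), M3, M4 - this is the overall T(s), already in the required normalized form

Therefore the answer is (-36*s^3 + 24*s^2 + 18*s - 12)/(16*s^3 + 8*s^2 - 11*s - 3).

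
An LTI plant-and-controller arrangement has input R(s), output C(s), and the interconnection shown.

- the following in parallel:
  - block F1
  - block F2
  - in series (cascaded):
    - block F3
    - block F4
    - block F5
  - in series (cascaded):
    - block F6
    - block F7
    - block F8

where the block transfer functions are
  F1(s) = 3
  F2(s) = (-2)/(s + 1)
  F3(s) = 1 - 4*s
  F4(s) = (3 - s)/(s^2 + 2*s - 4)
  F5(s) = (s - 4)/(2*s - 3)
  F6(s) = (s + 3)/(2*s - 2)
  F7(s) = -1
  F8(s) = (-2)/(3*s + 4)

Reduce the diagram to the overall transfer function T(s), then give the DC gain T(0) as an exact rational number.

1. cascade F3, F4, F5; result (4*s^3 - 29*s^2 + 55*s - 12)/(2*s^3 + s^2 - 14*s + 12)
2. multiply F6, F7, F8 (series); result (s + 3)/(3*s^2 + s - 4)
3. add F1, F2, (F3*F4*F5), (F6*F7*F8) (parallel); result (30*s^6 - 48*s^5 - 96*s^4 + 256*s^3 + 84*s^2 - 254*s + 36)/(6*s^6 + 11*s^5 - 44*s^4 - 31*s^3 + 86*s^2 + 20*s - 48)
DC gain: substitute s = 0 into T(s) from step 3: T(0) = 36/(-48) = -3/4.

Therefore the answer is -3/4.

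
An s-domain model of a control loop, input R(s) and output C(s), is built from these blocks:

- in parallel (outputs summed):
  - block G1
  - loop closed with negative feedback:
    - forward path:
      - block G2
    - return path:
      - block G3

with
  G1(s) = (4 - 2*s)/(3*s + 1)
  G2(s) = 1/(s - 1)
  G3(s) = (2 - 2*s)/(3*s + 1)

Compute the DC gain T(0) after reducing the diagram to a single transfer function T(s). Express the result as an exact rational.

Step 1 - feedback reduction of G2, G3; result (3*s + 1)/(3*s^2 - 4*s + 1)
Step 2 - reduce the parallel group G1, [G2/(1+G2*G3)]; result (-6*s^3 + 29*s^2 - 12*s + 5)/(9*s^3 - 9*s^2 - s + 1)
Step 2 gives the overall T(s). Then T(0) = 5/1 = 5.

Answer: 5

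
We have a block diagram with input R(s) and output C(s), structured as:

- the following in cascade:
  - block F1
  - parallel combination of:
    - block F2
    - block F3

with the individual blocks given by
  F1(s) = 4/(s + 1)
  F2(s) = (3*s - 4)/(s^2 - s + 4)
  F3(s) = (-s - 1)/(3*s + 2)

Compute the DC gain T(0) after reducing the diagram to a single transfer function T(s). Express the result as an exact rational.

The answer is -6.

Reasoning:
(1) add F2, F3 (parallel); result (-s^3 + 9*s^2 - 9*s - 12)/(3*s^3 - s^2 + 10*s + 8)
(2) multiply F1, (F2+F3) (series); result (-4*s^3 + 36*s^2 - 36*s - 48)/(3*s^4 + 2*s^3 + 9*s^2 + 18*s + 8)
Evaluating the step-2 result (the overall T(s)) at s = 0 gives T(0) = -48/8 = -6.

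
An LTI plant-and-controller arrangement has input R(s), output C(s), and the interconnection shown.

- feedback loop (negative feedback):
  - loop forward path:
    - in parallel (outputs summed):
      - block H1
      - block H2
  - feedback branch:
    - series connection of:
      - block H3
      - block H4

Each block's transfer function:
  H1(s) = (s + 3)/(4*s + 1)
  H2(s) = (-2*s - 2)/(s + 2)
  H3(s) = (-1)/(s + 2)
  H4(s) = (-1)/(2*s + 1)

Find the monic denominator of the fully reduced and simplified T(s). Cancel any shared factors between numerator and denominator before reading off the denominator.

Answer: s^4 + 19*s^3/4 + 25*s^2/4 + 23*s/8 + 1

Working:
1. parallel reduction of H1, H2 = (-7*s^2 - 5*s + 4)/(4*s^2 + 9*s + 2)
2. combine H3, H4 in series = 1/(2*s^2 + 5*s + 2)
3. apply the feedback formula to (H1+H2), (H3*H4) = (-14*s^4 - 45*s^3 - 31*s^2 + 10*s + 8)/(8*s^4 + 38*s^3 + 50*s^2 + 23*s + 8)
No further cancellation is possible in the step-3 result, so that is T(s). Its denominator becomes monic after dividing by the leading coefficient 8.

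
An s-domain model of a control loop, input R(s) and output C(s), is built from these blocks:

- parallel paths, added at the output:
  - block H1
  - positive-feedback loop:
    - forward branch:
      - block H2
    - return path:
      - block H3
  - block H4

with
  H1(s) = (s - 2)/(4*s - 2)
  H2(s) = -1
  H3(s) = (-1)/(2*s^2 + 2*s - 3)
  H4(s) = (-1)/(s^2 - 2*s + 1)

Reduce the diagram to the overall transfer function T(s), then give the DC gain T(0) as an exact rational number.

First reduce the diagram to T(s).

[1] feedback reduction of H2, H3 = (-2*s^2 - 2*s + 3)/(2*s^2 + 2*s - 4)
[2] add H1, [H2/(1-H2*H3)], H4 (parallel) = (-3*s^4 + 3*s^2 - 9*s + 3)/(4*s^4 - 2*s^3 - 12*s^2 + 14*s - 4)
That last expression is T(s); at s = 0 only the constant terms survive, so T(0) = 3/(-4) = -3/4.

Answer: -3/4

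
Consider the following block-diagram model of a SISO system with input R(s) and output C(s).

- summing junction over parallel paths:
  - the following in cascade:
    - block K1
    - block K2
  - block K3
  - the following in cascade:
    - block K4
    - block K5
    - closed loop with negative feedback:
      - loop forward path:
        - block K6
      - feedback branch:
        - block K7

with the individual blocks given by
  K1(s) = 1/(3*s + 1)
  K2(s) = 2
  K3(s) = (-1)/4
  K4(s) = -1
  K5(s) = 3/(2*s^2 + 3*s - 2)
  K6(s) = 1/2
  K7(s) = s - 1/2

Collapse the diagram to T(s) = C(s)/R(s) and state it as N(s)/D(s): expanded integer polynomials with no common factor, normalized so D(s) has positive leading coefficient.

[1] reduce the series chain K1, K2; result 2/(3*s + 1)
[2] feedback reduction of K6, K7; result 2/(2*s + 3)
[3] combine K4, K5, [K6/(1+K6*K7)] in series; result (-6)/(4*s^3 + 12*s^2 + 5*s - 6)
[4] add (K1*K2), K3, (K4*K5*[K6/(1+K6*K7)]) (parallel): this yields T(s), and no further normalization is needed

Final answer: (-12*s^4 - 8*s^3 + 69*s^2 - 19*s - 66)/(48*s^4 + 160*s^3 + 108*s^2 - 52*s - 24)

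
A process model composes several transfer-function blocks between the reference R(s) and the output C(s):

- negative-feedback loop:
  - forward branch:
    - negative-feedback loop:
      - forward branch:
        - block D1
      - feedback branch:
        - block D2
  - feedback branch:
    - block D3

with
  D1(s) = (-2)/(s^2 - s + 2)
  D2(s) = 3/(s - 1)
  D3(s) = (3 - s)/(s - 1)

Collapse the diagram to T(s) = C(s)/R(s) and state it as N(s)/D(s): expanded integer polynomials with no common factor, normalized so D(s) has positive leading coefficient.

Answer: (2 - 2*s)/(s^3 - 2*s^2 + 5*s - 14)

Working:
Step 1. reduce the feedback loop with forward D1 and return D2 gives (2 - 2*s)/(s^3 - 2*s^2 + 3*s - 8)
Step 2. reduce the feedback loop with forward [D1/(1+D1*D2)] and return D3; the result is T(s) itself (integer coefficients, no common factor, positive leading denominator coefficient)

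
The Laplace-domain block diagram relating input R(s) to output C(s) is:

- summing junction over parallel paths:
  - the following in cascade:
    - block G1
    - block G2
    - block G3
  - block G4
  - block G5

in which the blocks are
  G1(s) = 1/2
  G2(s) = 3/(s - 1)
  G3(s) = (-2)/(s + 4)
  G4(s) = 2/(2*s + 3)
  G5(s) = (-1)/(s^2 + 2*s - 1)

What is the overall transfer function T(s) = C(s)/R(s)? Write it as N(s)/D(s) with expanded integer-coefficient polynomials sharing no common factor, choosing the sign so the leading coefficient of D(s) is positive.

First reduce the diagram to T(s).

Step 1. multiply G1, G2, G3 (series) gives (-3)/(s^2 + 3*s - 4)
Step 2. add (G1*G2*G3), G4, G5 (parallel): this yields T(s), and no further normalization is needed

Answer: (2*s^4 + 2*s^3 - 28*s^2 - 35*s + 29)/(2*s^5 + 13*s^4 + 17*s^3 - 19*s^2 - 25*s + 12)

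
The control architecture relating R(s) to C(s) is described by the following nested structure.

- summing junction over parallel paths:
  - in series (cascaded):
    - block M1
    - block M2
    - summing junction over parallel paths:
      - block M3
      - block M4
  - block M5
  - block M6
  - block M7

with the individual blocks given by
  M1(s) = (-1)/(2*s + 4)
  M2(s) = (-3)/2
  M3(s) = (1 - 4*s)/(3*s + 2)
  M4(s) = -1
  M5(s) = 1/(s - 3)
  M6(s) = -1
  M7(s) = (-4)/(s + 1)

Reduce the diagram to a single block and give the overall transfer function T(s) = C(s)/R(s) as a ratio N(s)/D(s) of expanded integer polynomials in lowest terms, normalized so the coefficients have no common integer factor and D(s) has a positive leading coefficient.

Step 1 - add M3, M4 (parallel); result (-7*s - 1)/(3*s + 2)
Step 2 - cascade M1, M2, (M3+M4); result (-21*s - 3)/(12*s^2 + 32*s + 16)
Step 3 - add (M1*M2*(M3+M4)), M5, M6, M7 (parallel): this yields T(s), and no further normalization is needed

Therefore the answer is (-12*s^4 - 65*s^3 + 183*s^2 + 565*s + 265)/(12*s^4 + 8*s^3 - 84*s^2 - 128*s - 48).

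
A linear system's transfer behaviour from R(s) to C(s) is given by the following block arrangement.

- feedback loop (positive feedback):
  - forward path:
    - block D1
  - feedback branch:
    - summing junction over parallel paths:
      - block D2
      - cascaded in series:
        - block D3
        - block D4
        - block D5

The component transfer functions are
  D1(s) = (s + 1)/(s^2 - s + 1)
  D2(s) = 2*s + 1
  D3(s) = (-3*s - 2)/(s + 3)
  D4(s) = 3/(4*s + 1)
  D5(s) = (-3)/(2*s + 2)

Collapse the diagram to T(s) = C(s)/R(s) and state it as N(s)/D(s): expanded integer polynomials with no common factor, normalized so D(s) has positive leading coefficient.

The answer is (-8*s^3 - 34*s^2 - 32*s - 6)/(8*s^4 + 58*s^3 + 110*s^2 + 51*s + 18).

Reasoning:
1. cascade D3, D4, D5 gives (27*s + 18)/(8*s^3 + 34*s^2 + 32*s + 6)
2. add D2, (D3*D4*D5) (parallel) gives (16*s^4 + 76*s^3 + 98*s^2 + 71*s + 24)/(8*s^3 + 34*s^2 + 32*s + 6)
3. close the feedback loop around D1, (D2+(D3*D4*D5)), which is the overall transfer function T(s) = C(s)/R(s) in lowest terms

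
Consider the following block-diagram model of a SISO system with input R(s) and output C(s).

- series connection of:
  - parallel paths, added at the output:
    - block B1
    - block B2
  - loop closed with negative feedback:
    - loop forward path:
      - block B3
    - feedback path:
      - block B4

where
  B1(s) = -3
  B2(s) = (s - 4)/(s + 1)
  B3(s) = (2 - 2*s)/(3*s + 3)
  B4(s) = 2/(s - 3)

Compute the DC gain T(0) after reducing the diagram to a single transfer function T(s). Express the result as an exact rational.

Step 1 - reduce the parallel group B1, B2 gives (-2*s - 7)/(s + 1)
Step 2 - close the feedback loop around B3, B4 gives (-2*s^2 + 8*s - 6)/(3*s^2 - 10*s - 5)
Step 3 - reduce the series chain (B1+B2), [B3/(1+B3*B4)] gives (4*s^3 - 2*s^2 - 44*s + 42)/(3*s^3 - 7*s^2 - 15*s - 5)
That last expression is T(s); at s = 0 only the constant terms survive, so T(0) = 42/(-5) = -42/5.

Final answer: -42/5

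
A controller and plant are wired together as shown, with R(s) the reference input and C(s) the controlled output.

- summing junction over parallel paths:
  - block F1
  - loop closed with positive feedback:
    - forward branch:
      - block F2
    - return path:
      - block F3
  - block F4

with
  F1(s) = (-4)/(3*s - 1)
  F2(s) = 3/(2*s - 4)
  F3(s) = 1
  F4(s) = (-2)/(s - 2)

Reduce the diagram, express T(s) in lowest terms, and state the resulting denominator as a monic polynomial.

First reduce the diagram to T(s).

[1] close the feedback loop around F2, F3 -> 3/(2*s - 7)
[2] reduce the parallel group F1, [F2/(1-F2*F3)], F4 -> (-11*s^2 + 69*s - 64)/(6*s^3 - 35*s^2 + 53*s - 14)
That last expression is T(s), already simplified. Scaling its denominator by 1/6 (the reciprocal of the leading coefficient) yields the monic denominator.

Answer: s^3 - 35*s^2/6 + 53*s/6 - 7/3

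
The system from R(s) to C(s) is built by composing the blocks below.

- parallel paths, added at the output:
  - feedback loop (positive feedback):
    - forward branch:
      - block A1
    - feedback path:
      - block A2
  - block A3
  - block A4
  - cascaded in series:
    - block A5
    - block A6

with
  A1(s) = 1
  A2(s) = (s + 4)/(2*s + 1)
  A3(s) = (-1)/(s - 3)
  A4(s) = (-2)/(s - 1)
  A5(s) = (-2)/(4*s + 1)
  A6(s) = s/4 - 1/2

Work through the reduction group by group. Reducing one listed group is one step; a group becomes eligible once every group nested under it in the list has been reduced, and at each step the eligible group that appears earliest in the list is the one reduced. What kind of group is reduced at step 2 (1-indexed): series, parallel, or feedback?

Answer: series

Working:
Step 1 - reduce the feedback loop with forward A1 and return A2
Step 2 - series reduction of A5, A6
Step 3 - combine [A1/(1-A1*A2)], A3, A4, (A5*A6) in parallel
At step 2 the group reduced is series.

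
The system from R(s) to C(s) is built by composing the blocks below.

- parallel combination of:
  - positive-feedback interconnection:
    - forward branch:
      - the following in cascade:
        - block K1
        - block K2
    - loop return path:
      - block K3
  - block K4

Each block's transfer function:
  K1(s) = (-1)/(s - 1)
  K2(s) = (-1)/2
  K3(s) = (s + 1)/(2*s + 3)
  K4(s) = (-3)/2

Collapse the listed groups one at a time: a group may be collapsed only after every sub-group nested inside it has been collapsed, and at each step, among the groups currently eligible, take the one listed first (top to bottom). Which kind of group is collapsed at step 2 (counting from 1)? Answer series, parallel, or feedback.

Step 1 - multiply K1, K2 (series)
Step 2 - reduce the feedback loop with forward (K1*K2) and return K3
Step 3 - parallel reduction of [(K1*K2)/(1-(K1*K2)*K3)], K4
Step 2 collapses a feedback group.

Hence the answer: feedback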